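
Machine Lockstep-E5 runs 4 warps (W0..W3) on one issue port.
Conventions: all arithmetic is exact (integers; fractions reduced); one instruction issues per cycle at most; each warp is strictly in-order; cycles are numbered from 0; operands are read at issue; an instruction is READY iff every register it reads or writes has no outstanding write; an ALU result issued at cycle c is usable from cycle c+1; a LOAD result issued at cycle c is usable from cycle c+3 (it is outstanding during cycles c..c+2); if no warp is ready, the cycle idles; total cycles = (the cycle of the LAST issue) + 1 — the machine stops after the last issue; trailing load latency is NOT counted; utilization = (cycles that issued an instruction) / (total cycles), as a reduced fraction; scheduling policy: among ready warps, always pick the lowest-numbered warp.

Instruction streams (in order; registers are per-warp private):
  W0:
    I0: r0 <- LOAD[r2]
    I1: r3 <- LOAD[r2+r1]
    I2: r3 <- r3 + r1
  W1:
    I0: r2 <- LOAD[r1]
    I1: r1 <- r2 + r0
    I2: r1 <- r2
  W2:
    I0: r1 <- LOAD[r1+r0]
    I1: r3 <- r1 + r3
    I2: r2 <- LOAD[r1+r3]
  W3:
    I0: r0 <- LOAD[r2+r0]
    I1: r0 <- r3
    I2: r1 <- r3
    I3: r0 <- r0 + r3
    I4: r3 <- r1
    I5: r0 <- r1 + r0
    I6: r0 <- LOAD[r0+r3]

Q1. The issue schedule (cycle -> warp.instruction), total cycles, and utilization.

cycle 0: W0.I0
cycle 1: W0.I1
cycle 2: W1.I0
cycle 3: W2.I0
cycle 4: W0.I2
cycle 5: W1.I1
cycle 6: W1.I2
cycle 7: W2.I1
cycle 8: W2.I2
cycle 9: W3.I0
cycle 10: idle
cycle 11: idle
cycle 12: W3.I1
cycle 13: W3.I2
cycle 14: W3.I3
cycle 15: W3.I4
cycle 16: W3.I5
cycle 17: W3.I6

Answer: 18 cycles, utilization 8/9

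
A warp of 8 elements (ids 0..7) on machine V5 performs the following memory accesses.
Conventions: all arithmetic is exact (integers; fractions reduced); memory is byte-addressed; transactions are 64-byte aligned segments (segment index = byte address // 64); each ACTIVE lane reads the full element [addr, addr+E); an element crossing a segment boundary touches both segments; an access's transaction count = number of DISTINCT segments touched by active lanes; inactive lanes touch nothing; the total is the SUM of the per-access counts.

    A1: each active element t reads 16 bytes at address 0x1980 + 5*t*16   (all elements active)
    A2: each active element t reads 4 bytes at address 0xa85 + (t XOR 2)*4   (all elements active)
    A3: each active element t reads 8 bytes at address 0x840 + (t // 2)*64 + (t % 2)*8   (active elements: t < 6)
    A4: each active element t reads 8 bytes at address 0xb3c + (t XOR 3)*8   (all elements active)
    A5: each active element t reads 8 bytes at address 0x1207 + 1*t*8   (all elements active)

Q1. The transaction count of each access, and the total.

A1: 8 transactions
A2: 1 transaction
A3: 3 transactions
A4: 2 transactions
A5: 2 transactions

Answer: 8,1,3,2,2; total 16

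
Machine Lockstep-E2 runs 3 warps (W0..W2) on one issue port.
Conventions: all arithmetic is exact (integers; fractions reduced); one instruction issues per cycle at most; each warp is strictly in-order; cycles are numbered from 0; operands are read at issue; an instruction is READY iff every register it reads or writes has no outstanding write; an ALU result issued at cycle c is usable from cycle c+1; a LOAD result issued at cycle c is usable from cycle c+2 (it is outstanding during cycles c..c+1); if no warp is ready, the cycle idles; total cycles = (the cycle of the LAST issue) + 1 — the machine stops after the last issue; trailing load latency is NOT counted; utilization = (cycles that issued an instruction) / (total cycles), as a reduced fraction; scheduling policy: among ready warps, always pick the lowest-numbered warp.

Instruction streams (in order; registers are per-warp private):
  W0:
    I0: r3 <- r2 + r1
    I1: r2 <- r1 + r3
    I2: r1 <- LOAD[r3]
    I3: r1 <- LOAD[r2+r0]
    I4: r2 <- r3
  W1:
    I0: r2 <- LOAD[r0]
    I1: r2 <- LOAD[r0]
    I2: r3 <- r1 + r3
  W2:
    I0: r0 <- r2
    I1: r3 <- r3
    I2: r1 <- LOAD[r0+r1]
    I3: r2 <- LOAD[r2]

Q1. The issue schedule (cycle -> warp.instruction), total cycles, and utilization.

cycle 0: W0.I0
cycle 1: W0.I1
cycle 2: W0.I2
cycle 3: W1.I0
cycle 4: W0.I3
cycle 5: W0.I4
cycle 6: W1.I1
cycle 7: W1.I2
cycle 8: W2.I0
cycle 9: W2.I1
cycle 10: W2.I2
cycle 11: W2.I3

Answer: 12 cycles, utilization 1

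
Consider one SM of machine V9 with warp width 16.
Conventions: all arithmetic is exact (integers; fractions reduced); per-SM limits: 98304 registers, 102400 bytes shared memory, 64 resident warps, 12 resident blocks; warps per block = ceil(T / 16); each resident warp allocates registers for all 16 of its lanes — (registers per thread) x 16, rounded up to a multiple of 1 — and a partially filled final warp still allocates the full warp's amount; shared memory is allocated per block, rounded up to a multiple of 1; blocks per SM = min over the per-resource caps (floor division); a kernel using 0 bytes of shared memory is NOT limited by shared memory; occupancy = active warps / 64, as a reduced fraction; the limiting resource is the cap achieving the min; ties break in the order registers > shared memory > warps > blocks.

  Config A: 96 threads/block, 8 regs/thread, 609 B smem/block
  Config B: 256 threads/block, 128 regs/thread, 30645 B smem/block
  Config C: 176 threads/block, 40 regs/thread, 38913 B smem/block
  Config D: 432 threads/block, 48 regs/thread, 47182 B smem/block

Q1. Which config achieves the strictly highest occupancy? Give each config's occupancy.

occupancies: A 15/16, B 3/4, C 11/32, D 27/32

Answer: A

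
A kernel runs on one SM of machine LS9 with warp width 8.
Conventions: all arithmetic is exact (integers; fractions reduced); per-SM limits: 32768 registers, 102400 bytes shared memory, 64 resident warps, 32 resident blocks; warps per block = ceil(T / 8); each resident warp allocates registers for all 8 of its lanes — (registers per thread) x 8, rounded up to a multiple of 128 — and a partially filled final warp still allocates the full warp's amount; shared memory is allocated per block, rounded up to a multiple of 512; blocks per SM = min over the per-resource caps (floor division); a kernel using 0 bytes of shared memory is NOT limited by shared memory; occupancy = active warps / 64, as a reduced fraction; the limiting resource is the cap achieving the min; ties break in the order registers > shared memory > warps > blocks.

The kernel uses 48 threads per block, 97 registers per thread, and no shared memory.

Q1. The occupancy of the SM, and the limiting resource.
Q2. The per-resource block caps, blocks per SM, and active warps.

Answer: occupancy 9/16, limited by registers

registers: 6 blocks
shared memory: no limit (kernel uses none)
warps: 10 blocks
blocks: 32 blocks

Answer: 6 blocks, 36 active warps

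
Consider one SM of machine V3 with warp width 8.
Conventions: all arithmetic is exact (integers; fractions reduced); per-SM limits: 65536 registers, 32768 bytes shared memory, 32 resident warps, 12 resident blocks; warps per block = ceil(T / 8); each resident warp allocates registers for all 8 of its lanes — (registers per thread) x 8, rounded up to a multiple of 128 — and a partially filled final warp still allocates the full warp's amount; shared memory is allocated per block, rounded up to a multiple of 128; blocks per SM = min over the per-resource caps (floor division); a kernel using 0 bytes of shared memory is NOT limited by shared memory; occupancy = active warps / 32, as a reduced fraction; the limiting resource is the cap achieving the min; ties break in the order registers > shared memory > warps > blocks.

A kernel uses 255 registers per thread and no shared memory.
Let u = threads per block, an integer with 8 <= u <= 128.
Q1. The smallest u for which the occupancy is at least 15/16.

Answer: u = 17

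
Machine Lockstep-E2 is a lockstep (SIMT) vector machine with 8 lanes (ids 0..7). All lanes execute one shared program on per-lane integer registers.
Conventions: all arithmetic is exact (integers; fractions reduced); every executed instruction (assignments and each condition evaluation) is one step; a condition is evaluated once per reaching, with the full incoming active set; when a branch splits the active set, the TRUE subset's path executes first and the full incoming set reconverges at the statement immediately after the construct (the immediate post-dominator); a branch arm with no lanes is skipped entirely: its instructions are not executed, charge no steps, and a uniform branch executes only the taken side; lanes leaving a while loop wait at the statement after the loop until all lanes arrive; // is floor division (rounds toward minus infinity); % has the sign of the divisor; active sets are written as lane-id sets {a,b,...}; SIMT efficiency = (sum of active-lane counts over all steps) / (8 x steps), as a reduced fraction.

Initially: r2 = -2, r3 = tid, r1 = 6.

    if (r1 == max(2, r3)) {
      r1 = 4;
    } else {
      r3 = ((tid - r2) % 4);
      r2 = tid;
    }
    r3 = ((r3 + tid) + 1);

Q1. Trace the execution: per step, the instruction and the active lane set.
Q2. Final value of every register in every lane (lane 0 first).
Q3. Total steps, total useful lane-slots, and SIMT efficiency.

step 0: eval (r1 == max(2, r3))      {0,1,2,3,4,5,6,7}
step 1: r1 <- 4                      {6}
step 2: r3 <- ((tid - r2) % 4)       {0,1,2,3,4,5,7}
step 3: r2 <- tid                    {0,1,2,3,4,5,7}
step 4: r3 <- ((r3 + tid) + 1)       {0,1,2,3,4,5,6,7}

Answer: 5 steps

r2: 0,1,2,3,4,5,-2,7
r3: 3,5,3,5,7,9,13,9
r1: 6,6,6,6,6,6,4,6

steps = 5; useful = 31; efficiency = 31/40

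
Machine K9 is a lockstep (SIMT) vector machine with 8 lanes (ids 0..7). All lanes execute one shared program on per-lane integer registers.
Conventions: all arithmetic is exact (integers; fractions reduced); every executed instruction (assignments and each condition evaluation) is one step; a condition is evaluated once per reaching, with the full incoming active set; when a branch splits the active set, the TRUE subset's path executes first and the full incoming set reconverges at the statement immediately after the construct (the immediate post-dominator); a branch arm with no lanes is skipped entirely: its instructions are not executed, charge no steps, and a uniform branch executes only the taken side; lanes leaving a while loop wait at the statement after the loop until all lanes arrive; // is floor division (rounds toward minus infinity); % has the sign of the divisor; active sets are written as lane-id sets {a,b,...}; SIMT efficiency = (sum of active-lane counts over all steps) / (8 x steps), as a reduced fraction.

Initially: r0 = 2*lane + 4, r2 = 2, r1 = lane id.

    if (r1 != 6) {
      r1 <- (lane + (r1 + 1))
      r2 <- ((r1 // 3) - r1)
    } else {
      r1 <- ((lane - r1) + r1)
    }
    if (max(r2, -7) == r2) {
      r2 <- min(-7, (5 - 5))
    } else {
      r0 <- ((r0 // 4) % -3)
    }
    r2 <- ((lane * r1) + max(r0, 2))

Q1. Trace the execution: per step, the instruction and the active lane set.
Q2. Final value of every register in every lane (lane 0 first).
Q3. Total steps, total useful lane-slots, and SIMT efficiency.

step 0: eval (r1 != 6)               {0,1,2,3,4,5,6,7}
step 1: r1 <- (lane + (r1 + 1))      {0,1,2,3,4,5,7}
step 2: r2 <- ((r1 // 3) - r1)       {0,1,2,3,4,5,7}
step 3: r1 <- ((lane - r1) + r1)     {6}
step 4: eval (max(r2, -7) == r2)     {0,1,2,3,4,5,6,7}
step 5: r2 <- min(-7, (5 - 5))       {0,1,2,3,4,6}
step 6: r0 <- ((r0 // 4) % -3)       {5,7}
step 7: r2 <- ((lane * r1) + max(r0, 2)) {0,1,2,3,4,5,6,7}

Answer: 8 steps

r0: 4,6,8,10,12,0,16,-2
r2: 4,9,18,31,48,57,52,107
r1: 1,3,5,7,9,11,6,15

steps = 8; useful = 47; efficiency = 47/64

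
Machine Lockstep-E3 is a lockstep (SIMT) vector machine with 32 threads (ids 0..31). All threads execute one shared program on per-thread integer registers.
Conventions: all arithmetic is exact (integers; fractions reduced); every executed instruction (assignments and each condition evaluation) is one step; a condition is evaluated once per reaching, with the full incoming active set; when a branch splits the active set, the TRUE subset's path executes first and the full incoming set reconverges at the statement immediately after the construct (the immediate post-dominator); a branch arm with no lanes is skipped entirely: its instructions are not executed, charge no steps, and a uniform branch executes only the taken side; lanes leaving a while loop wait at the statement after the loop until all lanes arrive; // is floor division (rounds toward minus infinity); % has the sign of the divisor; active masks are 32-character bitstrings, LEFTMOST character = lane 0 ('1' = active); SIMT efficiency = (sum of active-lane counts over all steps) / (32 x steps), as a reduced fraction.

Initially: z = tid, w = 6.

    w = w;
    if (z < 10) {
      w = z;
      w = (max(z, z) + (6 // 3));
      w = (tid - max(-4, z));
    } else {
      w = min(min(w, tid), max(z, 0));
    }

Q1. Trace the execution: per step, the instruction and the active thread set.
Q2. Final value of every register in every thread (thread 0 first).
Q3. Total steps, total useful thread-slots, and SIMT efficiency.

step 0: w <- w                       11111111111111111111111111111111
step 1: eval (z < 10)                11111111111111111111111111111111
step 2: w <- z                       11111111110000000000000000000000
step 3: w <- (max(z, z) + (6 // 3))  11111111110000000000000000000000
step 4: w <- (tid - max(-4, z))      11111111110000000000000000000000
step 5: w <- min(min(w, tid), max(z, 0)) 00000000001111111111111111111111

Answer: 6 steps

z: 0,1,2,3,4,5,6,7,8,9,10,11,12,13,14,15,16,17,18,19,20,21,22,23,24,25,26,27,28,29,30,31
w: 0,0,0,0,0,0,0,0,0,0,6,6,6,6,6,6,6,6,6,6,6,6,6,6,6,6,6,6,6,6,6,6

steps = 6; useful = 116; efficiency = 116/192 = 29/48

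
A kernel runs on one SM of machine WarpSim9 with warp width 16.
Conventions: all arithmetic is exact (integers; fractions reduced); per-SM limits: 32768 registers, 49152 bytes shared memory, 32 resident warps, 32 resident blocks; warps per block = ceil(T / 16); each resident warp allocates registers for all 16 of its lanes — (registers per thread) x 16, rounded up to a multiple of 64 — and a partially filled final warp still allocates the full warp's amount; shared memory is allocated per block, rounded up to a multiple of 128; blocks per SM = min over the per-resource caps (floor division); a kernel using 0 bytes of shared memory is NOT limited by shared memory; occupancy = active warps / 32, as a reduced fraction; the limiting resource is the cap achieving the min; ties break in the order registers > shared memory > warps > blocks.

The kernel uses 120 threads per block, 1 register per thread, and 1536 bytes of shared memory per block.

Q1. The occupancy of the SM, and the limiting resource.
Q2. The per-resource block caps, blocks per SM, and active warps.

Answer: occupancy 1, limited by warps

registers: 64 blocks
shared memory: 32 blocks
warps: 4 blocks
blocks: 32 blocks

Answer: 4 blocks, 32 active warps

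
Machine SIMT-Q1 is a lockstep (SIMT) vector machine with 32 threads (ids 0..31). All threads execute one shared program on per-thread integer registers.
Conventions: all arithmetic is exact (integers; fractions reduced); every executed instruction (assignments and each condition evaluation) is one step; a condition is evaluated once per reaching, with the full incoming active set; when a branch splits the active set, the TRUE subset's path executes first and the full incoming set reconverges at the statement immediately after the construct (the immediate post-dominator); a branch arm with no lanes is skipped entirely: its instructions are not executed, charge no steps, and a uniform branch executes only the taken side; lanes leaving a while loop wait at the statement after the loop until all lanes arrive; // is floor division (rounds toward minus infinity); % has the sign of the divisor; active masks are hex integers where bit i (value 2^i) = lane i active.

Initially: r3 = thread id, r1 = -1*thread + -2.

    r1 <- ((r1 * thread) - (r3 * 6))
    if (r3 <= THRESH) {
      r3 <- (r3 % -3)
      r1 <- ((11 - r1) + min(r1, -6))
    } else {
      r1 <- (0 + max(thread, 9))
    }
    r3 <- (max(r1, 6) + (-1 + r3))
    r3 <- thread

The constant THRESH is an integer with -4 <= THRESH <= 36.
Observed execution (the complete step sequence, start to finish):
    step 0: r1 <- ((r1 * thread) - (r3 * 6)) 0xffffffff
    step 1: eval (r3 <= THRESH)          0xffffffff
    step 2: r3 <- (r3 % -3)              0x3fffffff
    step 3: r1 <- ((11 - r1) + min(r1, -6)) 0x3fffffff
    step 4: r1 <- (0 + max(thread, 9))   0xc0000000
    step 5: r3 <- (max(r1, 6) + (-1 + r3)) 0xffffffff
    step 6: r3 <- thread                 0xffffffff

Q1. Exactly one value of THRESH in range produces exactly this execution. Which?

Answer: THRESH = 29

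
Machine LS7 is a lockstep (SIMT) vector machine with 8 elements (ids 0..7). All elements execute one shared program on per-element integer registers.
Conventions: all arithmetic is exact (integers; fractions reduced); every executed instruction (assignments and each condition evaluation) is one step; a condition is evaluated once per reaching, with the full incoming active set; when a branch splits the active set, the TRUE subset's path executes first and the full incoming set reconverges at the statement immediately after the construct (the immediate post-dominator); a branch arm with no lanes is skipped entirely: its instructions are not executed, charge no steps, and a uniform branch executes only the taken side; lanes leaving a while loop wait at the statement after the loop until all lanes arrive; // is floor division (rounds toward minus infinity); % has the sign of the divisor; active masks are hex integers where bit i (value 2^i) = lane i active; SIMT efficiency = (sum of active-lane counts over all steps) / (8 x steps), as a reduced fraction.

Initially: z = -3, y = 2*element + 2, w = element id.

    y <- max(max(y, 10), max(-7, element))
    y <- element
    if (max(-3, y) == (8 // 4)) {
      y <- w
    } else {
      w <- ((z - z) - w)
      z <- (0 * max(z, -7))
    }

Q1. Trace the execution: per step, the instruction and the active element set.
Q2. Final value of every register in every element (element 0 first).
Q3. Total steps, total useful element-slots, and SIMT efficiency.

step 0: y <- max(max(y, 10), max(-7, element)) 0xff
step 1: y <- element                 0xff
step 2: eval (max(-3, y) == (8 // 4)) 0xff
step 3: y <- w                       0x04
step 4: w <- ((z - z) - w)           0xfb
step 5: z <- (0 * max(z, -7))        0xfb

Answer: 6 steps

z: 0,0,-3,0,0,0,0,0
y: 0,1,2,3,4,5,6,7
w: 0,-1,2,-3,-4,-5,-6,-7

steps = 6; useful = 39; efficiency = 39/48 = 13/16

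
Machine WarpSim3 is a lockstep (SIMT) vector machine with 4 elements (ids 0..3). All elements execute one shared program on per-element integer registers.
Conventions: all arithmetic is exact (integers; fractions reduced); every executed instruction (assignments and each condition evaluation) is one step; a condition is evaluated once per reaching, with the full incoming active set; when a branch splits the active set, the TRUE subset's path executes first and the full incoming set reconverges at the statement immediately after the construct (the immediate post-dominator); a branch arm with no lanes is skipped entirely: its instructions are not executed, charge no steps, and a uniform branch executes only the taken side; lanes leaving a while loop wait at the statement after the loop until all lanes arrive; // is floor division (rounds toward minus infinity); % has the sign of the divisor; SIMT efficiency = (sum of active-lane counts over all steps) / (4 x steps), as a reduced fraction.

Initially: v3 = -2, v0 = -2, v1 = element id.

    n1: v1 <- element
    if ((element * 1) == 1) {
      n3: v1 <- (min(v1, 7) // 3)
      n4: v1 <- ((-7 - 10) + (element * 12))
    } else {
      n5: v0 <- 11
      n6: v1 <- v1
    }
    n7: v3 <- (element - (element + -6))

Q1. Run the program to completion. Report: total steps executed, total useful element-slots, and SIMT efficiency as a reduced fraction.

Answer: 7 steps, 20 useful, 5/7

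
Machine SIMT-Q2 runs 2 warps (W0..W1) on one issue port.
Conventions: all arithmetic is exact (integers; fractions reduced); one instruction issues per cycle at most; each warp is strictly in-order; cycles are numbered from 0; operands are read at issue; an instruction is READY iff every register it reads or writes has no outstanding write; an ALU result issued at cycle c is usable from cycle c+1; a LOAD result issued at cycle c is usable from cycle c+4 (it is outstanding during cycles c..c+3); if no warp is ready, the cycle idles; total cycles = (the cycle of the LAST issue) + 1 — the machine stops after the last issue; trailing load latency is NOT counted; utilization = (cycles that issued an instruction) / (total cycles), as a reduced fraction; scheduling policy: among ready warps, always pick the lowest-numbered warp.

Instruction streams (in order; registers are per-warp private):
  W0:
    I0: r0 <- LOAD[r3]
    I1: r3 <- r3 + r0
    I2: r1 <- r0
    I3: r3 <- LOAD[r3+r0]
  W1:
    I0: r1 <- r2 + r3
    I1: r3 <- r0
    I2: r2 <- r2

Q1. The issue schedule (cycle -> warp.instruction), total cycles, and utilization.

cycle 0: W0.I0
cycle 1: W1.I0
cycle 2: W1.I1
cycle 3: W1.I2
cycle 4: W0.I1
cycle 5: W0.I2
cycle 6: W0.I3

Answer: 7 cycles, utilization 1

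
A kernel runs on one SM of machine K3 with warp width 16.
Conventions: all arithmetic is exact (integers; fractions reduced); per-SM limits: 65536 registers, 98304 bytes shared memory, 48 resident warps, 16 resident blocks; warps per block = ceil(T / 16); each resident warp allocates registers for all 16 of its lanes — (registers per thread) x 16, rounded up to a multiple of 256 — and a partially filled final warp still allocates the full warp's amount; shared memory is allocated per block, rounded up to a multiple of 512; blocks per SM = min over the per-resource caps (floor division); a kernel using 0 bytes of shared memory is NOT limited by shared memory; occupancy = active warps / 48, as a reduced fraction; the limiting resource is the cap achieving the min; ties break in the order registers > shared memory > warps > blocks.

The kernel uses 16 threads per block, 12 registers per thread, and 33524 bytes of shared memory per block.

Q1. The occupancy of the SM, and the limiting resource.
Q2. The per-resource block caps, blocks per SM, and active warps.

Answer: occupancy 1/24, limited by shared memory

registers: 256 blocks
shared memory: 2 blocks
warps: 48 blocks
blocks: 16 blocks

Answer: 2 blocks, 2 active warps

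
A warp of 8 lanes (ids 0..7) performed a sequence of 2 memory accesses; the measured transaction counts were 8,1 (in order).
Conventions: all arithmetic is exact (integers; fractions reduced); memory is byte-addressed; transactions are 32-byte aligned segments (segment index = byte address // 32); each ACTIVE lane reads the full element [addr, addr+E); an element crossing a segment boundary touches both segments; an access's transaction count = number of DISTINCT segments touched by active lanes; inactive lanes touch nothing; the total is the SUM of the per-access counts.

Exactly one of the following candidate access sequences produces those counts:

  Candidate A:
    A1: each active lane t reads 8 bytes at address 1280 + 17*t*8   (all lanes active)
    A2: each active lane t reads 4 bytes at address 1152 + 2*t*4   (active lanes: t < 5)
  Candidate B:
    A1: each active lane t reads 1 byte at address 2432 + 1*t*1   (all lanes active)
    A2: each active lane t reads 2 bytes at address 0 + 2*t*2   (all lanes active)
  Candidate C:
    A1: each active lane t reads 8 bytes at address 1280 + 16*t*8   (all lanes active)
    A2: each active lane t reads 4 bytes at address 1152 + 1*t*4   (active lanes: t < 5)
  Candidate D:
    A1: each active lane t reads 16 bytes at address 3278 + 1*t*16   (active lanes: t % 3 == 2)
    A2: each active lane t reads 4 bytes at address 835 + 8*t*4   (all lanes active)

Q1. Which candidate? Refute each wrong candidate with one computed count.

A: A2 gives 2 transactions, not 1
B: A1 gives 1 transaction, not 8
D: A1 gives 3 transactions, not 8
C: all counts match (8,1)

Answer: C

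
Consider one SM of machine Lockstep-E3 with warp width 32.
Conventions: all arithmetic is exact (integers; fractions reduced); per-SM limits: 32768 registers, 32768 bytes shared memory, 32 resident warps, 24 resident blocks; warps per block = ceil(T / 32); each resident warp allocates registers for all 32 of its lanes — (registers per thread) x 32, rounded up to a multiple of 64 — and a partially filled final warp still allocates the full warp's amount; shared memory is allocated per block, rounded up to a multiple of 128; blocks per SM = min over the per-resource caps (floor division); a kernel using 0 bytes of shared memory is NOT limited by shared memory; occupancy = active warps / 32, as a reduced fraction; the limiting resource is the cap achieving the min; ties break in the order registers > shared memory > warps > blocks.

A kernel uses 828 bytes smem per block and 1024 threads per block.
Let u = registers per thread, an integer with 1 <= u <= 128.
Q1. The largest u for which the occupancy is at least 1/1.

Answer: u = 32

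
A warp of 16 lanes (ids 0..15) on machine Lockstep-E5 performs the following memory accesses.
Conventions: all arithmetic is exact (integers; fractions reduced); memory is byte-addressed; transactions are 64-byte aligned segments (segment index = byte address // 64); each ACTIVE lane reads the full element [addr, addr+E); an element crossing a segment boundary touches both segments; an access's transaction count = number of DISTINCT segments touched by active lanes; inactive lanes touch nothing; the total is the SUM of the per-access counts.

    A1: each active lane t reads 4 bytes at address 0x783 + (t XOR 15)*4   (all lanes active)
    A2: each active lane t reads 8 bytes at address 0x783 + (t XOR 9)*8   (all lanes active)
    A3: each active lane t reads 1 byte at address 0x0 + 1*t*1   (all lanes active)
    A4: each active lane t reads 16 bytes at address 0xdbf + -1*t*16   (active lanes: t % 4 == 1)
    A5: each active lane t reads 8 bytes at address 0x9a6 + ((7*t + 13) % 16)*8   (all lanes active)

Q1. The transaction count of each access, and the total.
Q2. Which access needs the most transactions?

A1: 2 transactions
A2: 3 transactions
A3: 1 transaction
A4: 4 transactions
A5: 3 transactions

Answer: 2,3,1,4,3; total 13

Answer: A4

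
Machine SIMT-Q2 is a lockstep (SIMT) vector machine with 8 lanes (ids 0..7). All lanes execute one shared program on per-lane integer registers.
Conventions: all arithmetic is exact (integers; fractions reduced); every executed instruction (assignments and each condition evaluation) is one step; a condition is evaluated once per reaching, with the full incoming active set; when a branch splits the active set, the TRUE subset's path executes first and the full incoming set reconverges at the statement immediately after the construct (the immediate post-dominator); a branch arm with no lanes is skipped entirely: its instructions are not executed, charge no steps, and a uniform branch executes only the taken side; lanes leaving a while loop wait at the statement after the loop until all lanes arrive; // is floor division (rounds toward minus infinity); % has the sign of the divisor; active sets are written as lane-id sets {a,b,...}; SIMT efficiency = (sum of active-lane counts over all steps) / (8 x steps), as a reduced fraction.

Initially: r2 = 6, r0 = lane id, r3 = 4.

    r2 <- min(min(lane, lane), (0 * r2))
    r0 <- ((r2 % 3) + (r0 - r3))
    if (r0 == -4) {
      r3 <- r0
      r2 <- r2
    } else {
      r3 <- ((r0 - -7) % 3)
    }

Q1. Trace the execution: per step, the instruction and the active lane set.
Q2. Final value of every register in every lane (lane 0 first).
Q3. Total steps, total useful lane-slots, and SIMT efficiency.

step 0: r2 <- min(min(lane, lane), (0 * r2)) {0,1,2,3,4,5,6,7}
step 1: r0 <- ((r2 % 3) + (r0 - r3)) {0,1,2,3,4,5,6,7}
step 2: eval (r0 == -4)              {0,1,2,3,4,5,6,7}
step 3: r3 <- r0                     {0}
step 4: r2 <- r2                     {0}
step 5: r3 <- ((r0 - -7) % 3)        {1,2,3,4,5,6,7}

Answer: 6 steps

r2: 0,0,0,0,0,0,0,0
r0: -4,-3,-2,-1,0,1,2,3
r3: -4,1,2,0,1,2,0,1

steps = 6; useful = 33; efficiency = 33/48 = 11/16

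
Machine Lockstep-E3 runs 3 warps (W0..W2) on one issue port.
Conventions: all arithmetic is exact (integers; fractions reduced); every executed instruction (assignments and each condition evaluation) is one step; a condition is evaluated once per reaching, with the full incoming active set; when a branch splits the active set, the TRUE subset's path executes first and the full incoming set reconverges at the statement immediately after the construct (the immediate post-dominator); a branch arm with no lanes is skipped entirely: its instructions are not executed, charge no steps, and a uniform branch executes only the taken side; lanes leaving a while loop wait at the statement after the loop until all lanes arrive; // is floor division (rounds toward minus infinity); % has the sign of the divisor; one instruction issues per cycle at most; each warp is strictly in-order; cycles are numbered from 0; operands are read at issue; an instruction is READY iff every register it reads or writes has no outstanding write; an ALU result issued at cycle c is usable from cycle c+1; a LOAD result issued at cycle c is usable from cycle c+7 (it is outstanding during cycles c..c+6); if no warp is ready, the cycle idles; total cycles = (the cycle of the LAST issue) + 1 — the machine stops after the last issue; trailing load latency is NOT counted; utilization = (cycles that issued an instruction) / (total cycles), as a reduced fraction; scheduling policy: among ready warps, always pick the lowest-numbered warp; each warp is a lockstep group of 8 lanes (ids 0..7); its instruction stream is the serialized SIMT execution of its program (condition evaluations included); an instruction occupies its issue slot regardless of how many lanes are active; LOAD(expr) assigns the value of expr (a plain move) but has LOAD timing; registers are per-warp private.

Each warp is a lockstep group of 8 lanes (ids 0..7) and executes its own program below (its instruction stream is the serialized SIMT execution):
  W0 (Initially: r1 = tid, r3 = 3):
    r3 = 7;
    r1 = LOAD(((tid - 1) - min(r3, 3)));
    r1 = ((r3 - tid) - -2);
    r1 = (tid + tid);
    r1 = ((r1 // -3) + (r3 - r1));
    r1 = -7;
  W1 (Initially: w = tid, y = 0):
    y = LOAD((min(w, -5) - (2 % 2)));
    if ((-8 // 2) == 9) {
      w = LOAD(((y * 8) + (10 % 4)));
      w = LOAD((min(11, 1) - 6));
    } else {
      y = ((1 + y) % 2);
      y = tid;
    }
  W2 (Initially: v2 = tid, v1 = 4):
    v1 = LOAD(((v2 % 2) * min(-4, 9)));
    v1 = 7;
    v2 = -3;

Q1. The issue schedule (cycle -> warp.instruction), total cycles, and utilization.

cycle 0: W0.I0
cycle 1: W0.I1
cycle 2: W1.I0
cycle 3: W1.I1
cycle 4: W2.I0
cycle 5: idle
cycle 6: idle
cycle 7: idle
cycle 8: W0.I2
cycle 9: W0.I3
cycle 10: W0.I4
cycle 11: W0.I5
cycle 12: W1.I2
cycle 13: W1.I3
cycle 14: W2.I1
cycle 15: W2.I2

Answer: 16 cycles, utilization 13/16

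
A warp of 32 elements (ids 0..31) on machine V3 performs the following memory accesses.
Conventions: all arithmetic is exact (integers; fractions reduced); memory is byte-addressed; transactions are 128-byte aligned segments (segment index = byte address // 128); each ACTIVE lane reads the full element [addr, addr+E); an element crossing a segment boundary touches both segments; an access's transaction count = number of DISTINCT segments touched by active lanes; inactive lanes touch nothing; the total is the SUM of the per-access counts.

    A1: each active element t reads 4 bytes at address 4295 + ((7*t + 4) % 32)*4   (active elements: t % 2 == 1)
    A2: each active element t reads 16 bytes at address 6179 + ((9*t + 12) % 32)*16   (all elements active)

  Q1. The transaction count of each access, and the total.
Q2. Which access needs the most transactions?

A1: 2 transactions
A2: 5 transactions

Answer: 2,5; total 7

Answer: A2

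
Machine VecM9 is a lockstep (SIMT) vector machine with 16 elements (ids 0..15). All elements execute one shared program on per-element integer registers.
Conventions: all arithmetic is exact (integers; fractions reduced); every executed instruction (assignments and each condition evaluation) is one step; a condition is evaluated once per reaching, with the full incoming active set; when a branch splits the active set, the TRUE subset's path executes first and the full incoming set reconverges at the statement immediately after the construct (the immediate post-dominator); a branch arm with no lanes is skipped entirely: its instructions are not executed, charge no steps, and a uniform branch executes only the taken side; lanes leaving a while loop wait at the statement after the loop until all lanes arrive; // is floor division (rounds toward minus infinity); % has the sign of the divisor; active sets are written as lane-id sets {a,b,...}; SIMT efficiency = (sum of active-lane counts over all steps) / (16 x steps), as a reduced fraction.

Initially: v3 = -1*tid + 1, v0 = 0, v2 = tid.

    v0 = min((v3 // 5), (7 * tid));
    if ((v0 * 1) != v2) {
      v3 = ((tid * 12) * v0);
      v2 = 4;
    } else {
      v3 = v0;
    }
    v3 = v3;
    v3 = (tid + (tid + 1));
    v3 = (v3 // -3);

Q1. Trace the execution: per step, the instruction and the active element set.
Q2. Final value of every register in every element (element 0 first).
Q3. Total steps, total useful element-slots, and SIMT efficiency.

step 0: v0 <- min((v3 // 5), (7 * tid)) {0,1,2,3,4,5,6,7,8,9,10,11,12,13,14,15}
step 1: eval ((v0 * 1) != v2)        {0,1,2,3,4,5,6,7,8,9,10,11,12,13,14,15}
step 2: v3 <- ((tid * 12) * v0)      {1,2,3,4,5,6,7,8,9,10,11,12,13,14,15}
step 3: v2 <- 4                      {1,2,3,4,5,6,7,8,9,10,11,12,13,14,15}
step 4: v3 <- v0                     {0}
step 5: v3 <- v3                     {0,1,2,3,4,5,6,7,8,9,10,11,12,13,14,15}
step 6: v3 <- (tid + (tid + 1))      {0,1,2,3,4,5,6,7,8,9,10,11,12,13,14,15}
step 7: v3 <- (v3 // -3)             {0,1,2,3,4,5,6,7,8,9,10,11,12,13,14,15}

Answer: 8 steps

v3: -1,-1,-2,-3,-3,-4,-5,-5,-6,-7,-7,-8,-9,-9,-10,-11
v0: 0,0,-1,-1,-1,-1,-1,-2,-2,-2,-2,-2,-3,-3,-3,-3
v2: 0,4,4,4,4,4,4,4,4,4,4,4,4,4,4,4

steps = 8; useful = 111; efficiency = 111/128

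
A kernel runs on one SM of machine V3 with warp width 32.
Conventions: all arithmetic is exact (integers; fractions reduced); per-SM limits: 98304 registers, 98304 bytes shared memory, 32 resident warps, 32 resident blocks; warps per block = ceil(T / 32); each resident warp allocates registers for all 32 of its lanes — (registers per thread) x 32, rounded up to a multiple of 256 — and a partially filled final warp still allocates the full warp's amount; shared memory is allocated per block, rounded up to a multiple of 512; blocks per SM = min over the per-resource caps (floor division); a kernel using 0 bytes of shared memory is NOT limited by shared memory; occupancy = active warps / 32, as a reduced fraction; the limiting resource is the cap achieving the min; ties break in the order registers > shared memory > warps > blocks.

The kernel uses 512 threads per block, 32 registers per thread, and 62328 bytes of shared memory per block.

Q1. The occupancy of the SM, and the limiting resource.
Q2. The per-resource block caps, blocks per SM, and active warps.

Answer: occupancy 1/2, limited by shared memory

registers: 6 blocks
shared memory: 1 block
warps: 2 blocks
blocks: 32 blocks

Answer: 1 block, 16 active warps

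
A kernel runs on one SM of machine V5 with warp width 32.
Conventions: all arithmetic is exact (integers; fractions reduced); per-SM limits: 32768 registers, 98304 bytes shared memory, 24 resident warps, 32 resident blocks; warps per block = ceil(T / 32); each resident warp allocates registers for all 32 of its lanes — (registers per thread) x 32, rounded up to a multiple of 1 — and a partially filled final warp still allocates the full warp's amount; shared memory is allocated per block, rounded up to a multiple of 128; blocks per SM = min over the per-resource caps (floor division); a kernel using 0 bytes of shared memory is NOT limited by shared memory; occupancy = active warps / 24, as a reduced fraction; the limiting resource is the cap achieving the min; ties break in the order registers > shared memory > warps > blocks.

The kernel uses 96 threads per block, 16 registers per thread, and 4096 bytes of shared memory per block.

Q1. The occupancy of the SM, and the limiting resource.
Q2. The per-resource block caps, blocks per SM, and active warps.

Answer: occupancy 1, limited by warps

registers: 21 blocks
shared memory: 24 blocks
warps: 8 blocks
blocks: 32 blocks

Answer: 8 blocks, 24 active warps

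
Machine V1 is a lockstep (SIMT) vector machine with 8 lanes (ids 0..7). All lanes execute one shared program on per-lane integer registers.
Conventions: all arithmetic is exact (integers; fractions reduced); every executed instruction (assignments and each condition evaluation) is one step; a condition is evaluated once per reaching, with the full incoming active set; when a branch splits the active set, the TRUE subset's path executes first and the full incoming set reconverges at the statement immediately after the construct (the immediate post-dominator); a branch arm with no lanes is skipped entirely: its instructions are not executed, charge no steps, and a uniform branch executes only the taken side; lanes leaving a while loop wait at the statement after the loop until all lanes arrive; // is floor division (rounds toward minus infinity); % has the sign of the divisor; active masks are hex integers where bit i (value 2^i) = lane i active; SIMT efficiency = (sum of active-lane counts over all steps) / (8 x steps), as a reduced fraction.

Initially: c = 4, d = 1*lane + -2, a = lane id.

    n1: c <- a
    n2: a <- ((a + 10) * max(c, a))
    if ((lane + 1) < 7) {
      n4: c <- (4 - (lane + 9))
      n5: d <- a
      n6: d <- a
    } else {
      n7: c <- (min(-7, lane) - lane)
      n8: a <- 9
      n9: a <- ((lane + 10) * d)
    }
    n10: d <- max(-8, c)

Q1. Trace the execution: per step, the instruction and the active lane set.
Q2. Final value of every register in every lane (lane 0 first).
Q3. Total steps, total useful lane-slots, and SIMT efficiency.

step 0: c <- a                       0xff
step 1: a <- ((a + 10) * max(c, a))  0xff
step 2: eval ((lane + 1) < 7)        0xff
step 3: c <- (4 - (lane + 9))        0x3f
step 4: d <- a                       0x3f
step 5: d <- a                       0x3f
step 6: c <- (min(-7, lane) - lane)  0xc0
step 7: a <- 9                       0xc0
step 8: a <- ((lane + 10) * d)       0xc0
step 9: d <- max(-8, c)              0xff

Answer: 10 steps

c: -5,-6,-7,-8,-9,-10,-13,-14
d: -5,-6,-7,-8,-8,-8,-8,-8
a: 0,11,24,39,56,75,64,85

steps = 10; useful = 56; efficiency = 56/80 = 7/10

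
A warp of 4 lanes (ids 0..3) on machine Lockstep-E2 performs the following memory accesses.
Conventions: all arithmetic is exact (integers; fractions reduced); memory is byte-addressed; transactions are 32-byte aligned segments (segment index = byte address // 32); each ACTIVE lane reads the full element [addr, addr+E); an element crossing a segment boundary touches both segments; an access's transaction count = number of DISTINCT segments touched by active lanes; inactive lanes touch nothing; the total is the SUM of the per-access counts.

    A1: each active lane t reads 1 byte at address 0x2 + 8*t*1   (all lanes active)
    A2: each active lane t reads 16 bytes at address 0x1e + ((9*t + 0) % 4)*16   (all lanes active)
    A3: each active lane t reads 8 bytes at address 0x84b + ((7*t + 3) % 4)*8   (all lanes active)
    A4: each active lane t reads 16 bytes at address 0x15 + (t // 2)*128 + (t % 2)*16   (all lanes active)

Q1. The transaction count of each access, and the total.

A1: 1 transaction
A2: 3 transactions
A3: 2 transactions
A4: 4 transactions

Answer: 1,3,2,4; total 10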